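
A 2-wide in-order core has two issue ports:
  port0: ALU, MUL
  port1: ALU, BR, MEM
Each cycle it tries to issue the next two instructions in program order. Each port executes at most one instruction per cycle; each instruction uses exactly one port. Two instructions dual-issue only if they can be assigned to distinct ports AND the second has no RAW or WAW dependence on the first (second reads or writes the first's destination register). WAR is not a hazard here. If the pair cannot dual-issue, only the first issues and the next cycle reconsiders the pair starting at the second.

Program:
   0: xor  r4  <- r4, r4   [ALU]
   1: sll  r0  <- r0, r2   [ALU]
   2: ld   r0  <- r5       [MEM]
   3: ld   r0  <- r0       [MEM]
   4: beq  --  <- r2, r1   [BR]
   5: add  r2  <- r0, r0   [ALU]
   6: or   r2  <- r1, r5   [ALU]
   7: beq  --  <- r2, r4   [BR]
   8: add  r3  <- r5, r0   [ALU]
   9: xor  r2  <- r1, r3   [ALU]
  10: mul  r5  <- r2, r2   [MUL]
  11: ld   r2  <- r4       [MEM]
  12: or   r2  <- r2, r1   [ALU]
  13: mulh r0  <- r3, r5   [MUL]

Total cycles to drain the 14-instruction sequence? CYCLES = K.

CYCLES = 9

c0: i0/i1 xor.ALU+sll.ALU  2-wide
c1: i2 ld.MEM  no-port MEM/MEM
c2: i3 ld.MEM  no-port MEM/BR
c3: i4/i5 beq.BR+add.ALU  2-wide
c4: i6 or.ALU  RAW r2
c5: i7/i8 beq.BR+add.ALU  2-wide
c6: i9 xor.ALU  RAW r2
c7: i10/i11 mul.MUL+ld.MEM  2-wide
c8: i12/i13 or.ALU+mulh.MUL  2-wide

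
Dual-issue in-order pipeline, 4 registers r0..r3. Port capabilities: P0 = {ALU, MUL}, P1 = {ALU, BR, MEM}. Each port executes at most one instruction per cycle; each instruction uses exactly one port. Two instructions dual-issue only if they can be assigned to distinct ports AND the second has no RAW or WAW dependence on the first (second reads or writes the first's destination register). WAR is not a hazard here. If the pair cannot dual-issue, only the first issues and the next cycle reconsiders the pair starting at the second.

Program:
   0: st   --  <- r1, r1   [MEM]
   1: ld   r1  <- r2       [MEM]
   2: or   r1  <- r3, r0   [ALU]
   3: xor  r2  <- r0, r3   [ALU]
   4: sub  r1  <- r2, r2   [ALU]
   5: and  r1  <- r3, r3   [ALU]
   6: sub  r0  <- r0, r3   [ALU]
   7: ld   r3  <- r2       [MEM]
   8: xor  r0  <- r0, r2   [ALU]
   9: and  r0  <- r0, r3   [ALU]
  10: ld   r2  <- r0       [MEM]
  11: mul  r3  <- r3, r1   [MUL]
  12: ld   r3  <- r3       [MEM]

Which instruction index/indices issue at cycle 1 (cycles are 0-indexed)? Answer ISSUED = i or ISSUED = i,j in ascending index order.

  cy0 -> i0 (st.MEM) no-port MEM/MEM
  cy1 -> i1 (ld.MEM) WAW r1
  cy2 -> i2&i3 (or.ALU+xor.ALU) dual
  cy3 -> i4 (sub.ALU) WAW r1
  cy4 -> i5&i6 (and.ALU+sub.ALU) dual
  cy5 -> i7&i8 (ld.MEM+xor.ALU) dual
  cy6 -> i9 (and.ALU) RAW r0
  cy7 -> i10&i11 (ld.MEM+mul.MUL) dual
  cy8 -> i12 (ld.MEM) tail

ISSUED = 1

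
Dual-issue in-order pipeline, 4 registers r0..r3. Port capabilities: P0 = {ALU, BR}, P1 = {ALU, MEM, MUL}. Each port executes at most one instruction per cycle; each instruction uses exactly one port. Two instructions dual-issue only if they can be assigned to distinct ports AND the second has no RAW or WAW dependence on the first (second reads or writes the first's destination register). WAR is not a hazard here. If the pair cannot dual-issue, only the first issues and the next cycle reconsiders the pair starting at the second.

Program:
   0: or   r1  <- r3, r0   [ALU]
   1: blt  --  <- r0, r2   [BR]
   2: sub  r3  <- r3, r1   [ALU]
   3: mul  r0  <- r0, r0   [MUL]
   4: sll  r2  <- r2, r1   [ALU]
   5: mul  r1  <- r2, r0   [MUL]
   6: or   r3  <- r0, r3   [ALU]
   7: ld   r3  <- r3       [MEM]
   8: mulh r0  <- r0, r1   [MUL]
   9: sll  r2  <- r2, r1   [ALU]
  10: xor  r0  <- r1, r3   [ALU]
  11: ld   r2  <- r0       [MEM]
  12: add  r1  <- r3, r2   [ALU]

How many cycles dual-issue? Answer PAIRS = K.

t=0 i0&i1:or.ALU;blt.BR ; pair
t=1 i2&i3:sub.ALU;mul.MUL ; pair
t=2 i4:sll.ALU ; RAW r2
t=3 i5&i6:mul.MUL;or.ALU ; pair
t=4 i7:ld.MEM ; no-port MEM/MUL
t=5 i8&i9:mulh.MUL;sll.ALU ; pair
t=6 i10:xor.ALU ; RAW r0
t=7 i11:ld.MEM ; RAW r2
t=8 i12:add.ALU ; tail

PAIRS = 4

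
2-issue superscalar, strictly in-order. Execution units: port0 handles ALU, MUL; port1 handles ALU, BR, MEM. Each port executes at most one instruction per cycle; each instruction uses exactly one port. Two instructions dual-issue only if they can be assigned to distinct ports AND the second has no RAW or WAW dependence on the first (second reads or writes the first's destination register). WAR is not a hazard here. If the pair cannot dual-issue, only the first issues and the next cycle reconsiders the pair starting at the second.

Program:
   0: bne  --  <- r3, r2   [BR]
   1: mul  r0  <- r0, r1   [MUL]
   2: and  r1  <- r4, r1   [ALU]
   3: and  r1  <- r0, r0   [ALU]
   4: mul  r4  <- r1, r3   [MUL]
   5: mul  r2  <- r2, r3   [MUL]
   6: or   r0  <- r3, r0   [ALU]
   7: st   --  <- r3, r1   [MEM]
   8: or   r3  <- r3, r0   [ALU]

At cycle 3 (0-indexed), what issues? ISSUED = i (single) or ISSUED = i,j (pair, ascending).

t=0 i0+i1:bne.BR mul.MUL ; pair
t=1 i2:and.ALU ; WAW r1
t=2 i3:and.ALU ; RAW r1
t=3 i4:mul.MUL ; no-port MUL/MUL
t=4 i5+i6:mul.MUL or.ALU ; pair
t=5 i7+i8:st.MEM or.ALU ; pair

ISSUED = 4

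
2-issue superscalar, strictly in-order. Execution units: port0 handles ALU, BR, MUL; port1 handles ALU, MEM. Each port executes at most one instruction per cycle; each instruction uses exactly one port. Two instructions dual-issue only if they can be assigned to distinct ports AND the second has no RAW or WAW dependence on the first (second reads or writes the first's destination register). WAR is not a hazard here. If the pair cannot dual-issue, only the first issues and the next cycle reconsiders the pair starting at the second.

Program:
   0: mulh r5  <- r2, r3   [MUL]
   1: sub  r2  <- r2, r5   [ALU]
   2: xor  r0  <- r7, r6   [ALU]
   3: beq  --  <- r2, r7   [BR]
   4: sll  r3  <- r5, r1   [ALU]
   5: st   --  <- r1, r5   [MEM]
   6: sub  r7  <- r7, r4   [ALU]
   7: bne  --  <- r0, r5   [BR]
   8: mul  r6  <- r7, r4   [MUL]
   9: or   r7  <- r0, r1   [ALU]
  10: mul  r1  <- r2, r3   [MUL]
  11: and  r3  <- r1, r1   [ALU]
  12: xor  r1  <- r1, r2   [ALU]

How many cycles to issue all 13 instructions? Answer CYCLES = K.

CYCLES = 8

0. mulh.MUL @i0  | RAW r5
1. sub.ALU;xor.ALU @i1/i2  | pair
2. beq.BR;sll.ALU @i3/i4  | pair
3. st.MEM;sub.ALU @i5/i6  | pair
4. bne.BR @i7  | no-port BR/MUL
5. mul.MUL;or.ALU @i8/i9  | pair
6. mul.MUL @i10  | RAW r1
7. and.ALU;xor.ALU @i11/i12  | pair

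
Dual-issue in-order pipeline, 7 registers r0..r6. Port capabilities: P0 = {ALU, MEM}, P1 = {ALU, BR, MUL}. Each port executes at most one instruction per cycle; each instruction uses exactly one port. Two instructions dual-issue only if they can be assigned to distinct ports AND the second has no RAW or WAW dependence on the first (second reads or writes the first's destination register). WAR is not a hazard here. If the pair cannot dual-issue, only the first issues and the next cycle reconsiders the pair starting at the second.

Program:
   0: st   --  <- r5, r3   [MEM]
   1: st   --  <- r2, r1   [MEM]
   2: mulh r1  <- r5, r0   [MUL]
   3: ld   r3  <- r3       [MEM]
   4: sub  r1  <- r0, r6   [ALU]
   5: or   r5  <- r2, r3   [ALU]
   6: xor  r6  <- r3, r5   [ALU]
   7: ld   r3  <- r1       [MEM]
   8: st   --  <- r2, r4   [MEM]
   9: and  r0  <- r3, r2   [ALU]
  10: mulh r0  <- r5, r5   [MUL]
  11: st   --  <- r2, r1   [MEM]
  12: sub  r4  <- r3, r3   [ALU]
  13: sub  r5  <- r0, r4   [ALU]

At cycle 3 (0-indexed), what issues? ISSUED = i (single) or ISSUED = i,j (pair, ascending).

#0 head=0: st i0 no-port MEM/MEM
#1 head=1: st;mulh i1/i2 pair
#2 head=3: ld;sub i3/i4 pair
#3 head=5: or i5 RAW r5
#4 head=6: xor;ld i6/i7 pair
#5 head=8: st;and i8/i9 pair
#6 head=10: mulh;st i10/i11 pair
#7 head=12: sub i12 RAW r4
#8 head=13: sub i13 tail

ISSUED = 5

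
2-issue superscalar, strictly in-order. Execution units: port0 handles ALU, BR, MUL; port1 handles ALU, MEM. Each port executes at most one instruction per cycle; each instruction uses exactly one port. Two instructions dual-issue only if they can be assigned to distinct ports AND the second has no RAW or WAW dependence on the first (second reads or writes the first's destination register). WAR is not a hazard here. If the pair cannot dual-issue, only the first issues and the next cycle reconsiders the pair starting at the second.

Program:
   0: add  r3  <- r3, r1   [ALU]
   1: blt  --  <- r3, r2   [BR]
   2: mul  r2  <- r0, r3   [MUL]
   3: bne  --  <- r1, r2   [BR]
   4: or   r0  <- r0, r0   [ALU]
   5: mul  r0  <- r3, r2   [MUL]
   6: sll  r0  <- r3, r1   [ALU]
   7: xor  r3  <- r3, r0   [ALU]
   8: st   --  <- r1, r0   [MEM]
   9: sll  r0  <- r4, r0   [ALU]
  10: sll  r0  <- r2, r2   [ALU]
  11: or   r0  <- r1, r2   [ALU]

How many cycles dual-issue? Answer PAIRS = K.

[0] i0  add  -- RAW r3
[1] i1  blt  -- no-port BR/MUL
[2] i2  mul  -- no-port MUL/BR
[3] i3,i4  bne or  -- dual
[4] i5  mul  -- WAW r0
[5] i6  sll  -- RAW r0
[6] i7,i8  xor st  -- dual
[7] i9  sll  -- WAW r0
[8] i10  sll  -- WAW r0
[9] i11  or  -- tail

PAIRS = 2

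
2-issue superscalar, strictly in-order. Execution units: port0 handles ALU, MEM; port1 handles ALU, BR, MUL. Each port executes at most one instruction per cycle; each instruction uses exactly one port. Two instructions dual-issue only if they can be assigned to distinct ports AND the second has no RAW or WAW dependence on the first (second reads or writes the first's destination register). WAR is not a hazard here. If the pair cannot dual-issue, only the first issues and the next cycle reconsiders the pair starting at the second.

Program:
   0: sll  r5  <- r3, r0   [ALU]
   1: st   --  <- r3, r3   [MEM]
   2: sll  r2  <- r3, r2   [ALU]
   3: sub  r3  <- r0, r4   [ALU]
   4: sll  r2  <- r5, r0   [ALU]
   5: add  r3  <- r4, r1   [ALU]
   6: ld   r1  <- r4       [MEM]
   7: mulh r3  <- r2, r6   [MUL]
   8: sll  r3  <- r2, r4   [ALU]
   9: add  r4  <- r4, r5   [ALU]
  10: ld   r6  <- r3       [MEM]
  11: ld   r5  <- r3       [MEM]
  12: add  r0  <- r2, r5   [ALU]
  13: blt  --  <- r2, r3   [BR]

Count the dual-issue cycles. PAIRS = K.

PAIRS = 6

0. sll.ALU st.MEM @i0,i1  | 2-wide
1. sll.ALU sub.ALU @i2,i3  | 2-wide
2. sll.ALU add.ALU @i4,i5  | 2-wide
3. ld.MEM mulh.MUL @i6,i7  | 2-wide
4. sll.ALU add.ALU @i8,i9  | 2-wide
5. ld.MEM @i10  | no-port MEM/MEM
6. ld.MEM @i11  | RAW r5
7. add.ALU blt.BR @i12,i13  | 2-wide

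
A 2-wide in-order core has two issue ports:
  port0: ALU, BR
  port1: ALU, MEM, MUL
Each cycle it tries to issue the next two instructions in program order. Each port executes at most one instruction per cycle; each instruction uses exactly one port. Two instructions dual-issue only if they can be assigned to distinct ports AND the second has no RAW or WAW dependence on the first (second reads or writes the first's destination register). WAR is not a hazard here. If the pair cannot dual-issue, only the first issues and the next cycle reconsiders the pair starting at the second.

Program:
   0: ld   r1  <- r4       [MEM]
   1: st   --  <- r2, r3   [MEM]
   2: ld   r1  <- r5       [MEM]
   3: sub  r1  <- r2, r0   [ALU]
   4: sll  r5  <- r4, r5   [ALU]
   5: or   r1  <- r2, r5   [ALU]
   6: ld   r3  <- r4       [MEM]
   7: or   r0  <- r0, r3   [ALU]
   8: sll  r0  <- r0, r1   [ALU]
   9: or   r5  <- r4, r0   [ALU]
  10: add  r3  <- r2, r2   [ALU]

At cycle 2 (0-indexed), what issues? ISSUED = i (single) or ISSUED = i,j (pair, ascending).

t=0 i0:ld ; no-port MEM/MEM
t=1 i1:st ; no-port MEM/MEM
t=2 i2:ld ; WAW r1
t=3 i3,i4:sub;sll ; 2-wide
t=4 i5,i6:or;ld ; 2-wide
t=5 i7:or ; RAW+WAW r0
t=6 i8:sll ; RAW r0
t=7 i9,i10:or;add ; 2-wide

ISSUED = 2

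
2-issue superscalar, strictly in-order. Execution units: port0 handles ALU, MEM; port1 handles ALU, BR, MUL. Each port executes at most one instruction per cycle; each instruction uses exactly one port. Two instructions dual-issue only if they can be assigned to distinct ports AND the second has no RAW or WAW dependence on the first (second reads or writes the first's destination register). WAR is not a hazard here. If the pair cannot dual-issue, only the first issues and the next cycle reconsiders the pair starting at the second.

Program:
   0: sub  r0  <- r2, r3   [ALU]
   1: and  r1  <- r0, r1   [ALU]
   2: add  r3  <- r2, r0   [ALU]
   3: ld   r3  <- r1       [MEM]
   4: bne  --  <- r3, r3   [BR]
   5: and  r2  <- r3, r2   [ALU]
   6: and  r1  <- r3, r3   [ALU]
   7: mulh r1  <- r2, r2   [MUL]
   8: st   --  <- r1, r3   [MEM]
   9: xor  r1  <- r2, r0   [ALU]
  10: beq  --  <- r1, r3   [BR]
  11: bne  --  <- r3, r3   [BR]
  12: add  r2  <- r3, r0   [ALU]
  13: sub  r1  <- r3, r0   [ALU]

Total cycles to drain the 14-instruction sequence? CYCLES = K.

0. sub.ALU @i0  | RAW r0
1. and.ALU+add.ALU @i1,i2  | dual
2. ld.MEM @i3  | RAW r3
3. bne.BR+and.ALU @i4,i5  | dual
4. and.ALU @i6  | WAW r1
5. mulh.MUL @i7  | RAW r1
6. st.MEM+xor.ALU @i8,i9  | dual
7. beq.BR @i10  | no-port BR/BR
8. bne.BR+add.ALU @i11,i12  | dual
9. sub.ALU @i13  | tail

CYCLES = 10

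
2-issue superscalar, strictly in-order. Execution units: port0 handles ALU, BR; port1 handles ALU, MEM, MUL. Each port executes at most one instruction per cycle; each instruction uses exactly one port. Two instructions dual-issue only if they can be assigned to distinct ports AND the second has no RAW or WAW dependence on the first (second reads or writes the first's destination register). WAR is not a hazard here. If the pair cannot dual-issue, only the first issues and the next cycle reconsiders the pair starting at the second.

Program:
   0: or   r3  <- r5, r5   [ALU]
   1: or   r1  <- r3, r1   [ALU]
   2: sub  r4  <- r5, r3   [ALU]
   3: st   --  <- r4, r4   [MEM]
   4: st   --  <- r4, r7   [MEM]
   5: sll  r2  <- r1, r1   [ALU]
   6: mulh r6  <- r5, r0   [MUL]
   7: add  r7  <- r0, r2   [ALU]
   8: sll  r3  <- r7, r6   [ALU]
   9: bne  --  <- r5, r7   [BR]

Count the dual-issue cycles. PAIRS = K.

PAIRS = 4

#0 head=0: or i0 RAW r3
#1 head=1: or/sub i1&i2 dual
#2 head=3: st i3 no-port MEM/MEM
#3 head=4: st/sll i4&i5 dual
#4 head=6: mulh/add i6&i7 dual
#5 head=8: sll/bne i8&i9 dual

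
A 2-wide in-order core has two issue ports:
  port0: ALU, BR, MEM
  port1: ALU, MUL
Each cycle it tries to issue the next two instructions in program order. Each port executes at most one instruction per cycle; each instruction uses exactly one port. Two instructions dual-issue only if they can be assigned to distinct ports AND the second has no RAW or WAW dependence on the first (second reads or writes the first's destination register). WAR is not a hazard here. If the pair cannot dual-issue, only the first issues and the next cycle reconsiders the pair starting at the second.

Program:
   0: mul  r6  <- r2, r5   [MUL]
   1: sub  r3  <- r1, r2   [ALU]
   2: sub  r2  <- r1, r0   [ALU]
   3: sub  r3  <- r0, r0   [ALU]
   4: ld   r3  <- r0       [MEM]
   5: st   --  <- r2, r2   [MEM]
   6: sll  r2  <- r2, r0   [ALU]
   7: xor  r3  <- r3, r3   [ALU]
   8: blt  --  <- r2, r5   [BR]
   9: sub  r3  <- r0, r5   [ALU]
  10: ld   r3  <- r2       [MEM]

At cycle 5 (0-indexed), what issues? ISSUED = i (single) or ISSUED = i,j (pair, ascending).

ISSUED = 9

#0 head=0: mul.MUL+sub.ALU i0&i1 2-wide
#1 head=2: sub.ALU+sub.ALU i2&i3 2-wide
#2 head=4: ld.MEM i4 no-port MEM/MEM
#3 head=5: st.MEM+sll.ALU i5&i6 2-wide
#4 head=7: xor.ALU+blt.BR i7&i8 2-wide
#5 head=9: sub.ALU i9 WAW r3
#6 head=10: ld.MEM i10 tail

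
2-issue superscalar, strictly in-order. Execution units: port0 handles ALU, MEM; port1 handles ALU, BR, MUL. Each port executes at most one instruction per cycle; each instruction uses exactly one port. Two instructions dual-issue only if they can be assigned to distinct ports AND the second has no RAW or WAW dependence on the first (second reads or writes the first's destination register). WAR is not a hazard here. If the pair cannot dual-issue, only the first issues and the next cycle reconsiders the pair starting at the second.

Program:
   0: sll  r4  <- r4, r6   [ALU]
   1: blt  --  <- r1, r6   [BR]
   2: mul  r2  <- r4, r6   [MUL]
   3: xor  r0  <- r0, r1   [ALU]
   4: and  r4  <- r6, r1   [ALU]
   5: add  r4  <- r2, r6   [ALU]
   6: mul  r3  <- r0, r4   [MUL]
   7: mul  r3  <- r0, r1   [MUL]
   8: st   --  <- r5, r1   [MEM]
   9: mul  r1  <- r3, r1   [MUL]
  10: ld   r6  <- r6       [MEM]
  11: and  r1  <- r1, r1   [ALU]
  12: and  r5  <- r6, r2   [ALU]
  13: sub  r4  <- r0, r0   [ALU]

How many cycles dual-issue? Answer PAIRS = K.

PAIRS = 5

c0: i0,i1 sll.ALU;blt.BR  dual
c1: i2,i3 mul.MUL;xor.ALU  dual
c2: i4 and.ALU  WAW r4
c3: i5 add.ALU  RAW r4
c4: i6 mul.MUL  no-port MUL/MUL
c5: i7,i8 mul.MUL;st.MEM  dual
c6: i9,i10 mul.MUL;ld.MEM  dual
c7: i11,i12 and.ALU;and.ALU  dual
c8: i13 sub.ALU  tail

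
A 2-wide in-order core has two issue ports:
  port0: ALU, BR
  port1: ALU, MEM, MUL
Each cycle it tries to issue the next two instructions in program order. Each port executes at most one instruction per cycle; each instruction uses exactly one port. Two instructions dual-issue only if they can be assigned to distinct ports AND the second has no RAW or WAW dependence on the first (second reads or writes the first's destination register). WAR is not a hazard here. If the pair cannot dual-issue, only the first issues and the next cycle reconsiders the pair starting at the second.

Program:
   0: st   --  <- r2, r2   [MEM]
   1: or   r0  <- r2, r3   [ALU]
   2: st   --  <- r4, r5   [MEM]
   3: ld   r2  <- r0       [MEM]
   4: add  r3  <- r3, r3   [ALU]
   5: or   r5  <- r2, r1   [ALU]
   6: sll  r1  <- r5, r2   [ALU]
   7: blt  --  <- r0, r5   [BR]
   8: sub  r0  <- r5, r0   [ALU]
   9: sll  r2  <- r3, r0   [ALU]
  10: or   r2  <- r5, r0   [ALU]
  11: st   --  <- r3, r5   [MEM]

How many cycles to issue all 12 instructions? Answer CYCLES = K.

c0: i0+i1 st.MEM;or.ALU  2-wide
c1: i2 st.MEM  no-port MEM/MEM
c2: i3+i4 ld.MEM;add.ALU  2-wide
c3: i5 or.ALU  RAW r5
c4: i6+i7 sll.ALU;blt.BR  2-wide
c5: i8 sub.ALU  RAW r0
c6: i9 sll.ALU  WAW r2
c7: i10+i11 or.ALU;st.MEM  2-wide

CYCLES = 8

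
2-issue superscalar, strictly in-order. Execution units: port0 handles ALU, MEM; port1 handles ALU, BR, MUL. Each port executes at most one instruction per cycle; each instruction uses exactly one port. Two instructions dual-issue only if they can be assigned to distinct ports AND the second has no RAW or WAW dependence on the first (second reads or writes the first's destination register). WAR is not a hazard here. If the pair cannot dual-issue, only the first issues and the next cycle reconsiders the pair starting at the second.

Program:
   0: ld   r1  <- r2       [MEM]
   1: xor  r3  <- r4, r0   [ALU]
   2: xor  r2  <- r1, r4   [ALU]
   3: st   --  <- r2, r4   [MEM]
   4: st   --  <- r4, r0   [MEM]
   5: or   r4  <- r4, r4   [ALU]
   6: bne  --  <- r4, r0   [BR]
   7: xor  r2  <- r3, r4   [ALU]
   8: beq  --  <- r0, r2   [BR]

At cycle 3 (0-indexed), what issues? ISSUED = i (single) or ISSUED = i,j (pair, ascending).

t=0 i0&i1:ld.MEM/xor.ALU ; dual
t=1 i2:xor.ALU ; RAW r2
t=2 i3:st.MEM ; no-port MEM/MEM
t=3 i4&i5:st.MEM/or.ALU ; dual
t=4 i6&i7:bne.BR/xor.ALU ; dual
t=5 i8:beq.BR ; tail

ISSUED = 4,5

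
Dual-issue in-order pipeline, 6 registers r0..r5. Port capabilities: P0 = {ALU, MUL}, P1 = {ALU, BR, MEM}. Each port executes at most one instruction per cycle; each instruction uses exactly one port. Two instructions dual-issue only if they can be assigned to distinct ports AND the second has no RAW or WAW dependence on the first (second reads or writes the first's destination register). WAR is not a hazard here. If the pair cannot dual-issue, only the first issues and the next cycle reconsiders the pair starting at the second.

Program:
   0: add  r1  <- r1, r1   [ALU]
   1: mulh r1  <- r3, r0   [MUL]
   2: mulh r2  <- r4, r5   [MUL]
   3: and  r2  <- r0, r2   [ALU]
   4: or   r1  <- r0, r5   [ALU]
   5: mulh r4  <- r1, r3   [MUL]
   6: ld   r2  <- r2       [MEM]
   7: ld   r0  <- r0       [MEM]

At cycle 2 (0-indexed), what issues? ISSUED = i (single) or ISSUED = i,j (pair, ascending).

ISSUED = 2

  cy0 -> i0 (add) WAW r1
  cy1 -> i1 (mulh) no-port MUL/MUL
  cy2 -> i2 (mulh) RAW+WAW r2
  cy3 -> i3,i4 (and;or) dual
  cy4 -> i5,i6 (mulh;ld) dual
  cy5 -> i7 (ld) tail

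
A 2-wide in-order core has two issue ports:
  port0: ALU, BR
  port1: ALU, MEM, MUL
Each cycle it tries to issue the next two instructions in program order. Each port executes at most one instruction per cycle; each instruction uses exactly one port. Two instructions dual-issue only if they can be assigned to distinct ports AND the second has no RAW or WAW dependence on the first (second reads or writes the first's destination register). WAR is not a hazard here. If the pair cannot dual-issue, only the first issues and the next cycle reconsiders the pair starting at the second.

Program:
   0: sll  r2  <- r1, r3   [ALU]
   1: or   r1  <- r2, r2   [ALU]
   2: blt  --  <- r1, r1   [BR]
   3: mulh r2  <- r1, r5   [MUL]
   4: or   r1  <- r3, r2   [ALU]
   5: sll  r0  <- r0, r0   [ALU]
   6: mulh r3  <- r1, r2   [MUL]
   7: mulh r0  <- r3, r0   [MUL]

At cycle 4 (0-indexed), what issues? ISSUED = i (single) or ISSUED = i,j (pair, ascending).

ISSUED = 6

t=0 i0:sll.ALU ; RAW r2
t=1 i1:or.ALU ; RAW r1
t=2 i2&i3:blt.BR+mulh.MUL ; 2-wide
t=3 i4&i5:or.ALU+sll.ALU ; 2-wide
t=4 i6:mulh.MUL ; no-port MUL/MUL
t=5 i7:mulh.MUL ; tail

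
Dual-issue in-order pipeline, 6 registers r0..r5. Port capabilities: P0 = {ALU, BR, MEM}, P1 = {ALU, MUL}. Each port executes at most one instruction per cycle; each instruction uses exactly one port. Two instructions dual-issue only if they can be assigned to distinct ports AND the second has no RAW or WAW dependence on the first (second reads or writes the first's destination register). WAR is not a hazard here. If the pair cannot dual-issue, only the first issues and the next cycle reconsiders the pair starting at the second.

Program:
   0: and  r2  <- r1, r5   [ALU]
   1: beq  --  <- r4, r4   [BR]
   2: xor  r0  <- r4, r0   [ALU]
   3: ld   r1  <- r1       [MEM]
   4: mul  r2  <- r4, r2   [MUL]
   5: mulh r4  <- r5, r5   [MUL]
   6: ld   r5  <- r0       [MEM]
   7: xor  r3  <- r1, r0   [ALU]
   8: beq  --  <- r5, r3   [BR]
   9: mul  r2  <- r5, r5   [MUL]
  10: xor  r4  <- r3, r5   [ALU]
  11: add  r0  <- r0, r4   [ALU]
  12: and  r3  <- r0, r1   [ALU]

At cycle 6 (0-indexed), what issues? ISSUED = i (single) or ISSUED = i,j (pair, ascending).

  cy0 -> i0,i1 (and+beq) pair
  cy1 -> i2,i3 (xor+ld) pair
  cy2 -> i4 (mul) no-port MUL/MUL
  cy3 -> i5,i6 (mulh+ld) pair
  cy4 -> i7 (xor) RAW r3
  cy5 -> i8,i9 (beq+mul) pair
  cy6 -> i10 (xor) RAW r4
  cy7 -> i11 (add) RAW r0
  cy8 -> i12 (and) tail

ISSUED = 10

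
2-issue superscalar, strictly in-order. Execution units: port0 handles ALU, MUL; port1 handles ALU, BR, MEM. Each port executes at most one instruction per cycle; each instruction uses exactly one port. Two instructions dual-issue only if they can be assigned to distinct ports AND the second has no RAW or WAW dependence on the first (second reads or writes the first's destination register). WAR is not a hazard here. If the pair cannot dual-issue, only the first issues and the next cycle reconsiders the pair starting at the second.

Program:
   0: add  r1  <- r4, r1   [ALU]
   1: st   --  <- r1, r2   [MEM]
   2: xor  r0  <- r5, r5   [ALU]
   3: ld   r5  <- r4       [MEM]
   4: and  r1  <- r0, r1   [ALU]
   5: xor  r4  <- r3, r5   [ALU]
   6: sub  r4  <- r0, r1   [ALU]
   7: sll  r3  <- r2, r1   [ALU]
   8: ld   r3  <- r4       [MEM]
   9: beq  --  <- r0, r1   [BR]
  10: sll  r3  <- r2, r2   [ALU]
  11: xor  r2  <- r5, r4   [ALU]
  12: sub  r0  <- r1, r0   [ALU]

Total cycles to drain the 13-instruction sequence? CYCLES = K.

  cy0 -> i0 (add.ALU) RAW r1
  cy1 -> i1/i2 (st.MEM+xor.ALU) dual
  cy2 -> i3/i4 (ld.MEM+and.ALU) dual
  cy3 -> i5 (xor.ALU) WAW r4
  cy4 -> i6/i7 (sub.ALU+sll.ALU) dual
  cy5 -> i8 (ld.MEM) no-port MEM/BR
  cy6 -> i9/i10 (beq.BR+sll.ALU) dual
  cy7 -> i11/i12 (xor.ALU+sub.ALU) dual

CYCLES = 8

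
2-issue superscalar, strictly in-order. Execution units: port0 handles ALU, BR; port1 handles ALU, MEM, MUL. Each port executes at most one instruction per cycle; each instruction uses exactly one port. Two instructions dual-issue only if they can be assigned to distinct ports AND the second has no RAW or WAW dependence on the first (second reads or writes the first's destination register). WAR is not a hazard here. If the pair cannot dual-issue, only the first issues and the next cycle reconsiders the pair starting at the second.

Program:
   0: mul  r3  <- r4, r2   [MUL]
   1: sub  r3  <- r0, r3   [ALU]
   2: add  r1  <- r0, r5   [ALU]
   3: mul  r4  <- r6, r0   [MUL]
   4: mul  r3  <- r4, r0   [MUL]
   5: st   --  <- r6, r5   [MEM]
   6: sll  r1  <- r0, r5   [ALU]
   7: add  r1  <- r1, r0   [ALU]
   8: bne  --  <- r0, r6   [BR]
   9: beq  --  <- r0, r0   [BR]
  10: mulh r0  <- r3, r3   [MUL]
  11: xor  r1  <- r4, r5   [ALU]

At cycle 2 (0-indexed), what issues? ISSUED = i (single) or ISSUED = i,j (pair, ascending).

t=0 i0:mul ; RAW+WAW r3
t=1 i1,i2:sub/add ; pair
t=2 i3:mul ; no-port MUL/MUL
t=3 i4:mul ; no-port MUL/MEM
t=4 i5,i6:st/sll ; pair
t=5 i7,i8:add/bne ; pair
t=6 i9,i10:beq/mulh ; pair
t=7 i11:xor ; tail

ISSUED = 3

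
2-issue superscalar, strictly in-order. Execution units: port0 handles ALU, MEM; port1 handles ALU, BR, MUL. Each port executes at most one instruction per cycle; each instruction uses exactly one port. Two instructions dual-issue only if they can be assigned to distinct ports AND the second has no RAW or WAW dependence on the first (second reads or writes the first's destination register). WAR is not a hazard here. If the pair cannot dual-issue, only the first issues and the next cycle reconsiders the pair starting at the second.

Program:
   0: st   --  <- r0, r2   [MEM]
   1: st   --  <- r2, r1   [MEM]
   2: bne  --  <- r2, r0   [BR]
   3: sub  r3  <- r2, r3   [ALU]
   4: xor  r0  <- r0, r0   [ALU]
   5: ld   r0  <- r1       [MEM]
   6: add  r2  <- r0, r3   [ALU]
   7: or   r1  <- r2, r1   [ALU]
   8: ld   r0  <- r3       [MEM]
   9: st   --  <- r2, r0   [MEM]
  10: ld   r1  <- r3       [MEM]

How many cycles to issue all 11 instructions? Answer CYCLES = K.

t=0 i0:st ; no-port MEM/MEM
t=1 i1,i2:st+bne ; pair
t=2 i3,i4:sub+xor ; pair
t=3 i5:ld ; RAW r0
t=4 i6:add ; RAW r2
t=5 i7,i8:or+ld ; pair
t=6 i9:st ; no-port MEM/MEM
t=7 i10:ld ; tail

CYCLES = 8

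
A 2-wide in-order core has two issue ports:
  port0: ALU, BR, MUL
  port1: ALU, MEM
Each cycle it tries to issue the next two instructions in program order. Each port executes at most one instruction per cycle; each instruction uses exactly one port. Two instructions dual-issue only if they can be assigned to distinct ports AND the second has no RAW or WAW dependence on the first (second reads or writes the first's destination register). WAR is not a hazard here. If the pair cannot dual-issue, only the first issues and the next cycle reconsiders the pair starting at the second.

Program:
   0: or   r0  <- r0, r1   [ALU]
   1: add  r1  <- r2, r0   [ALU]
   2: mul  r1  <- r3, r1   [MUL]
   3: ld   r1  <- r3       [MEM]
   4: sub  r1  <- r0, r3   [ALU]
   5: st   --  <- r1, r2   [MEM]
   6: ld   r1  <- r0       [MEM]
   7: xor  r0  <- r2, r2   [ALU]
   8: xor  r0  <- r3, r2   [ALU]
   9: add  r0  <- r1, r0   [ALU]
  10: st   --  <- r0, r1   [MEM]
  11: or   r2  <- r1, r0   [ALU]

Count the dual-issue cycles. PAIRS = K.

PAIRS = 2

  cy0 -> i0 (or) RAW r0
  cy1 -> i1 (add) RAW+WAW r1
  cy2 -> i2 (mul) WAW r1
  cy3 -> i3 (ld) WAW r1
  cy4 -> i4 (sub) RAW r1
  cy5 -> i5 (st) no-port MEM/MEM
  cy6 -> i6&i7 (ld/xor) 2-wide
  cy7 -> i8 (xor) RAW+WAW r0
  cy8 -> i9 (add) RAW r0
  cy9 -> i10&i11 (st/or) 2-wide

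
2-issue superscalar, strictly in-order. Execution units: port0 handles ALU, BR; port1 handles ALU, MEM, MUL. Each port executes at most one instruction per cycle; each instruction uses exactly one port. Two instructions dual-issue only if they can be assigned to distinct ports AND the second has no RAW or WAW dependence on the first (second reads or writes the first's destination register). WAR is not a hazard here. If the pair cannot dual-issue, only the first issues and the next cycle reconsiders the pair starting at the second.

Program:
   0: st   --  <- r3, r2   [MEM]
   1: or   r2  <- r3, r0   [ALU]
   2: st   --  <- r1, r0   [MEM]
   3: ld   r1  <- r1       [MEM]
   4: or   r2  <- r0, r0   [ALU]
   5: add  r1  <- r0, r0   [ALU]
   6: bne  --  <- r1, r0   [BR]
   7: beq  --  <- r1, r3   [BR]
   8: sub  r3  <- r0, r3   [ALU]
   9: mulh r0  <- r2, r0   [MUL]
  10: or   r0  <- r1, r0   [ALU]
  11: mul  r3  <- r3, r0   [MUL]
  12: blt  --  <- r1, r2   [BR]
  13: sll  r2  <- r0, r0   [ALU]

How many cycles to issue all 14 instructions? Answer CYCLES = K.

0. st;or @i0+i1  | dual
1. st @i2  | no-port MEM/MEM
2. ld;or @i3+i4  | dual
3. add @i5  | RAW r1
4. bne @i6  | no-port BR/BR
5. beq;sub @i7+i8  | dual
6. mulh @i9  | RAW+WAW r0
7. or @i10  | RAW r0
8. mul;blt @i11+i12  | dual
9. sll @i13  | tail

CYCLES = 10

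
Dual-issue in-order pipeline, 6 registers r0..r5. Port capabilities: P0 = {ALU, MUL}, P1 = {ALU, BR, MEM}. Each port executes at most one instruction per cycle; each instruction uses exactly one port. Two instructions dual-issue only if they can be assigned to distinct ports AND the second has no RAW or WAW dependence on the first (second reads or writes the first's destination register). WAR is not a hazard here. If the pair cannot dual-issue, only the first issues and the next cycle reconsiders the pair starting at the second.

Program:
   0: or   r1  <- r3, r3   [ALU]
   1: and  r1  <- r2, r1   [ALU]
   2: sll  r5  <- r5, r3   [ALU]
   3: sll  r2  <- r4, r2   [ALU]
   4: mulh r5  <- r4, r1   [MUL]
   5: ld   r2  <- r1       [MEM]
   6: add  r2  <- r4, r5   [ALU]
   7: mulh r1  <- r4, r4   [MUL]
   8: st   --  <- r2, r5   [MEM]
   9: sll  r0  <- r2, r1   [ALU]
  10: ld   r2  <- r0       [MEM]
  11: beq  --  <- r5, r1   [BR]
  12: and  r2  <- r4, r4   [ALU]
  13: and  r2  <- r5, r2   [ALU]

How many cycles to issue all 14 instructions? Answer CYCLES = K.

CYCLES = 9

  cy0 -> i0 (or.ALU) RAW+WAW r1
  cy1 -> i1,i2 (and.ALU sll.ALU) pair
  cy2 -> i3,i4 (sll.ALU mulh.MUL) pair
  cy3 -> i5 (ld.MEM) WAW r2
  cy4 -> i6,i7 (add.ALU mulh.MUL) pair
  cy5 -> i8,i9 (st.MEM sll.ALU) pair
  cy6 -> i10 (ld.MEM) no-port MEM/BR
  cy7 -> i11,i12 (beq.BR and.ALU) pair
  cy8 -> i13 (and.ALU) tail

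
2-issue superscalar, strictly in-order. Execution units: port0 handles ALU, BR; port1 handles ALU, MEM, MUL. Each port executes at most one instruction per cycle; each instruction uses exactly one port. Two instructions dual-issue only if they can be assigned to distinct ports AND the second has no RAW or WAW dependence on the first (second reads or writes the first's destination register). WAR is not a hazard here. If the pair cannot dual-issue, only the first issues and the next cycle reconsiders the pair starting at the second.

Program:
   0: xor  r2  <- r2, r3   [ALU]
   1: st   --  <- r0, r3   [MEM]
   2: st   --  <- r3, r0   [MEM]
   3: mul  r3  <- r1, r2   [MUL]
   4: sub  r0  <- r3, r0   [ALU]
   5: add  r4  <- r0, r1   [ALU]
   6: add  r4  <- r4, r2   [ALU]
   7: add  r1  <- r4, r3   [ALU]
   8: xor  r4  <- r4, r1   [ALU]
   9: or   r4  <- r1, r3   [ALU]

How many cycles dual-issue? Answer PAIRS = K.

#0 head=0: xor st i0&i1 pair
#1 head=2: st i2 no-port MEM/MUL
#2 head=3: mul i3 RAW r3
#3 head=4: sub i4 RAW r0
#4 head=5: add i5 RAW+WAW r4
#5 head=6: add i6 RAW r4
#6 head=7: add i7 RAW r1
#7 head=8: xor i8 WAW r4
#8 head=9: or i9 tail

PAIRS = 1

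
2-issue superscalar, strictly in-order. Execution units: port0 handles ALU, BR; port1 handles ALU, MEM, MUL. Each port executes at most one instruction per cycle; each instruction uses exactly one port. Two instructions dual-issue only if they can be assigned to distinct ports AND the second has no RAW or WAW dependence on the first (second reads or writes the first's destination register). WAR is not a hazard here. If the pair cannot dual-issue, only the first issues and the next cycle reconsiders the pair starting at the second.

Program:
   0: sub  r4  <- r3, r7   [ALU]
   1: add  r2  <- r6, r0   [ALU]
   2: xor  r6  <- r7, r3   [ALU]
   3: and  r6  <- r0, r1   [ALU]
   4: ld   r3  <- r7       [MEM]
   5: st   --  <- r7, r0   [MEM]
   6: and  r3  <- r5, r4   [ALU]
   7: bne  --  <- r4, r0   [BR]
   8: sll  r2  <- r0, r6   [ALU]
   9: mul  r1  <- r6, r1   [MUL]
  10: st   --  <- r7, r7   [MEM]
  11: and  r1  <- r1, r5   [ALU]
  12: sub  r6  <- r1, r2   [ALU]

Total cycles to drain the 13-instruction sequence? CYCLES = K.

CYCLES = 8

0. sub+add @i0&i1  | 2-wide
1. xor @i2  | WAW r6
2. and+ld @i3&i4  | 2-wide
3. st+and @i5&i6  | 2-wide
4. bne+sll @i7&i8  | 2-wide
5. mul @i9  | no-port MUL/MEM
6. st+and @i10&i11  | 2-wide
7. sub @i12  | tail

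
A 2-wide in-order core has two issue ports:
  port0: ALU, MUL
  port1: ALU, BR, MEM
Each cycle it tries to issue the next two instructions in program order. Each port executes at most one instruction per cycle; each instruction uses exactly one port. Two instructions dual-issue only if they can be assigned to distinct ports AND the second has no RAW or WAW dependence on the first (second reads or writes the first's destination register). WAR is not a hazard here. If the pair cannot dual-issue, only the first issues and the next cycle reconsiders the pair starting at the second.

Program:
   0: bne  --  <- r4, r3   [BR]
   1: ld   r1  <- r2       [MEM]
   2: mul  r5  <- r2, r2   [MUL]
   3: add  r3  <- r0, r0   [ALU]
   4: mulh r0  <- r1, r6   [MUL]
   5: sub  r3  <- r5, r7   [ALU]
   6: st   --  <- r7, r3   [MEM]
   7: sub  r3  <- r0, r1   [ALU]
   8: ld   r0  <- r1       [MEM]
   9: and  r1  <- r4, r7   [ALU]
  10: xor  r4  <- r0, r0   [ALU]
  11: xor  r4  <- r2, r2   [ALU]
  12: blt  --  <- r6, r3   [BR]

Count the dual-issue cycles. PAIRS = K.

  cy0 -> i0 (bne) no-port BR/MEM
  cy1 -> i1+i2 (ld/mul) 2-wide
  cy2 -> i3+i4 (add/mulh) 2-wide
  cy3 -> i5 (sub) RAW r3
  cy4 -> i6+i7 (st/sub) 2-wide
  cy5 -> i8+i9 (ld/and) 2-wide
  cy6 -> i10 (xor) WAW r4
  cy7 -> i11+i12 (xor/blt) 2-wide

PAIRS = 5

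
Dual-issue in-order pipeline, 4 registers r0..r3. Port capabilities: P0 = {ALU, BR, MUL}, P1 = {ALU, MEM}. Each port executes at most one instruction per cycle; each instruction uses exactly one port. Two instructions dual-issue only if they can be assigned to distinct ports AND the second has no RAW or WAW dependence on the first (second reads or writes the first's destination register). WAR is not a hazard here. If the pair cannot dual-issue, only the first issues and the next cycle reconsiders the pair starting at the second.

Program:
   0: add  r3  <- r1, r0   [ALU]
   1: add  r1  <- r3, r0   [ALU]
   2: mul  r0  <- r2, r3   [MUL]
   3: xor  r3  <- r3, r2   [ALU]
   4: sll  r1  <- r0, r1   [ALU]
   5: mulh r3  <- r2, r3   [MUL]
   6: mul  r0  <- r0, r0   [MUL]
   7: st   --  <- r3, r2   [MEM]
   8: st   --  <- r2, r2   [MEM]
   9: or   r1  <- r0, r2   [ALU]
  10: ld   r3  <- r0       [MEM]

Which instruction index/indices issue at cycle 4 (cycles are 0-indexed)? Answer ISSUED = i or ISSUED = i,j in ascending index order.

#0 head=0: add.ALU i0 RAW r3
#1 head=1: add.ALU/mul.MUL i1/i2 2-wide
#2 head=3: xor.ALU/sll.ALU i3/i4 2-wide
#3 head=5: mulh.MUL i5 no-port MUL/MUL
#4 head=6: mul.MUL/st.MEM i6/i7 2-wide
#5 head=8: st.MEM/or.ALU i8/i9 2-wide
#6 head=10: ld.MEM i10 tail

ISSUED = 6,7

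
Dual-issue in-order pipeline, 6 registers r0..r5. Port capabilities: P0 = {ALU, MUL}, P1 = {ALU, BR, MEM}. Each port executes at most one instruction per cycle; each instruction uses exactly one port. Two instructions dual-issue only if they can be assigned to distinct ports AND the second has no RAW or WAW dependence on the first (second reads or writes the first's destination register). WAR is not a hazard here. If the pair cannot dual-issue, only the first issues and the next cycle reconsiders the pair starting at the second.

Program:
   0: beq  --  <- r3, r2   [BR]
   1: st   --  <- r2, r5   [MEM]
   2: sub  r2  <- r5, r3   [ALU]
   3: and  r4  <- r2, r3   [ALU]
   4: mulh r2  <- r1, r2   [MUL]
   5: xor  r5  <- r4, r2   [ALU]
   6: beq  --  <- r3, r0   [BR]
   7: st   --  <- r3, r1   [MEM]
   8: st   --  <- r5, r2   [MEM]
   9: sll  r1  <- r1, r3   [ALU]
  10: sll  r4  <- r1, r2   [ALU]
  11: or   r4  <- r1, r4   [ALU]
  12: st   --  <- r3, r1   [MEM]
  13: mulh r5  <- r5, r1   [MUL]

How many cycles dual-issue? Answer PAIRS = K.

0. beq.BR @i0  | no-port BR/MEM
1. st.MEM sub.ALU @i1/i2  | 2-wide
2. and.ALU mulh.MUL @i3/i4  | 2-wide
3. xor.ALU beq.BR @i5/i6  | 2-wide
4. st.MEM @i7  | no-port MEM/MEM
5. st.MEM sll.ALU @i8/i9  | 2-wide
6. sll.ALU @i10  | RAW+WAW r4
7. or.ALU st.MEM @i11/i12  | 2-wide
8. mulh.MUL @i13  | tail

PAIRS = 5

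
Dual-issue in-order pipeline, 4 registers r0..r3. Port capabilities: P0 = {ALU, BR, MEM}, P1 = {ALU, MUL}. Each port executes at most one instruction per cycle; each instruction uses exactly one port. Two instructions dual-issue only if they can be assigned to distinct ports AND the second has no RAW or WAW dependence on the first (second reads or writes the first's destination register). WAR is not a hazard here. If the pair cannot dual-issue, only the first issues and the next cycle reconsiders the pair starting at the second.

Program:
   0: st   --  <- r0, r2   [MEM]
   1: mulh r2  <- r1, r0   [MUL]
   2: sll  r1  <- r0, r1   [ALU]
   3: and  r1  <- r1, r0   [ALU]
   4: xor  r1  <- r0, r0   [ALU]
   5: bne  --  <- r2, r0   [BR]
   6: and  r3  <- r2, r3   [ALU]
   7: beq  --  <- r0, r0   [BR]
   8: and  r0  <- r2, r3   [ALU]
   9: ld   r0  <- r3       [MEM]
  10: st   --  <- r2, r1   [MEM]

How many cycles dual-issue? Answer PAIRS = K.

PAIRS = 3

t=0 i0+i1:st+mulh ; 2-wide
t=1 i2:sll ; RAW+WAW r1
t=2 i3:and ; WAW r1
t=3 i4+i5:xor+bne ; 2-wide
t=4 i6+i7:and+beq ; 2-wide
t=5 i8:and ; WAW r0
t=6 i9:ld ; no-port MEM/MEM
t=7 i10:st ; tail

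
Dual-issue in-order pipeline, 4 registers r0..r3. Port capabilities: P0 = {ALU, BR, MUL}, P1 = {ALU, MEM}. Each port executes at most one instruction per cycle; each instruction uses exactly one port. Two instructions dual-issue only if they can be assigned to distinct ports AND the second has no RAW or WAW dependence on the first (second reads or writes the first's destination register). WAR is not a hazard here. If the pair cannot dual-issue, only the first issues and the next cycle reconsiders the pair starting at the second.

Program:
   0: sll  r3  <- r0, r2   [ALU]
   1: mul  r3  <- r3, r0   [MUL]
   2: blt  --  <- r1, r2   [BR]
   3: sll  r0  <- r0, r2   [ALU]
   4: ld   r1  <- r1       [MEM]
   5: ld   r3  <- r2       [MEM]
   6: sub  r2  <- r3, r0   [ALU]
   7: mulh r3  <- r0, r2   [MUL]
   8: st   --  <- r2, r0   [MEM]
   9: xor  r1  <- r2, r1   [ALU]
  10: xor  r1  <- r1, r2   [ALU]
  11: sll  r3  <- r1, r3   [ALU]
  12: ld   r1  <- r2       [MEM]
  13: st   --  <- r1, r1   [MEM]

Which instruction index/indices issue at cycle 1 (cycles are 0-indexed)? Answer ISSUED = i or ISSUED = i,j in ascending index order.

  cy0 -> i0 (sll) RAW+WAW r3
  cy1 -> i1 (mul) no-port MUL/BR
  cy2 -> i2,i3 (blt/sll) 2-wide
  cy3 -> i4 (ld) no-port MEM/MEM
  cy4 -> i5 (ld) RAW r3
  cy5 -> i6 (sub) RAW r2
  cy6 -> i7,i8 (mulh/st) 2-wide
  cy7 -> i9 (xor) RAW+WAW r1
  cy8 -> i10 (xor) RAW r1
  cy9 -> i11,i12 (sll/ld) 2-wide
  cy10 -> i13 (st) tail

ISSUED = 1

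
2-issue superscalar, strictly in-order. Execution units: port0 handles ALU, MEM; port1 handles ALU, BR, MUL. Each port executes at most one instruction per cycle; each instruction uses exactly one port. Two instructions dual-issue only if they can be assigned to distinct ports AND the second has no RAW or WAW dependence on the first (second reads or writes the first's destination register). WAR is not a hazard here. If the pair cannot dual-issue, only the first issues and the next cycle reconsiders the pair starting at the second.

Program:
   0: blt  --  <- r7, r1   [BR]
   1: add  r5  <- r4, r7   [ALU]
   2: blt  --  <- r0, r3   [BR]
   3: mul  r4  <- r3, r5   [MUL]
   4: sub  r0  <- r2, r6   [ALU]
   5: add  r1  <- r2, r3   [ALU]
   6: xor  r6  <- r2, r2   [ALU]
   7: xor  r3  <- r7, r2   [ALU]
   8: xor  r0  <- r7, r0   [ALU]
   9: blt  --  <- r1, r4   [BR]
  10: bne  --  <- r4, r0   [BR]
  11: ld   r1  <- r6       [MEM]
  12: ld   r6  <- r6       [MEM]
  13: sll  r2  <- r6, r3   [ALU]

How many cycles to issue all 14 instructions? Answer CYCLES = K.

CYCLES = 9

0. blt;add @i0&i1  | pair
1. blt @i2  | no-port BR/MUL
2. mul;sub @i3&i4  | pair
3. add;xor @i5&i6  | pair
4. xor;xor @i7&i8  | pair
5. blt @i9  | no-port BR/BR
6. bne;ld @i10&i11  | pair
7. ld @i12  | RAW r6
8. sll @i13  | tail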